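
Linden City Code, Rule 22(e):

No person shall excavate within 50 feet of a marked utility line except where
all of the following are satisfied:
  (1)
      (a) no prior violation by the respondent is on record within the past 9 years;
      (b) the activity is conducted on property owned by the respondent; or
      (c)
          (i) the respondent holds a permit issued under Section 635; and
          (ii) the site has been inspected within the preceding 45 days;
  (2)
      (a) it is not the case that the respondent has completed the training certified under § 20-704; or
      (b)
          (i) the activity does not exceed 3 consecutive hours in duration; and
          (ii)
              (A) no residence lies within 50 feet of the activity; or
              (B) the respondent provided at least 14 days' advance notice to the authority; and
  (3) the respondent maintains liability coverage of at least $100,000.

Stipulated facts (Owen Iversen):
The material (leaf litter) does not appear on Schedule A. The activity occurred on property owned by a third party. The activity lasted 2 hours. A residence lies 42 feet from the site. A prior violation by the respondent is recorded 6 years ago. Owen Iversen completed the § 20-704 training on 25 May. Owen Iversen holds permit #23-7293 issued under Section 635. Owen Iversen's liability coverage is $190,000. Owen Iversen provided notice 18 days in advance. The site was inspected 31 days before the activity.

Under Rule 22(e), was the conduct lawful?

(a) no prior violation — not met.
(b) own property — fails.
(i) holds permit — met.
(ii) site inspected — met.
So (c) is satisfied (T AND T).
(1) = F OR F OR T = true.
(a) not (training certified) — not met.
(i) ≤ 3 hrs duration — satisfied.
(A) no residence in 50 ft — not satisfied.
(B) ≥14 days' notice — holds.
(ii): F OR T → true.
(b): T AND T → true.
(2): F OR T → true.
(3) coverage ≥ $100,000 — holds.
Overall = T AND T AND T = true.

Yes — lawful.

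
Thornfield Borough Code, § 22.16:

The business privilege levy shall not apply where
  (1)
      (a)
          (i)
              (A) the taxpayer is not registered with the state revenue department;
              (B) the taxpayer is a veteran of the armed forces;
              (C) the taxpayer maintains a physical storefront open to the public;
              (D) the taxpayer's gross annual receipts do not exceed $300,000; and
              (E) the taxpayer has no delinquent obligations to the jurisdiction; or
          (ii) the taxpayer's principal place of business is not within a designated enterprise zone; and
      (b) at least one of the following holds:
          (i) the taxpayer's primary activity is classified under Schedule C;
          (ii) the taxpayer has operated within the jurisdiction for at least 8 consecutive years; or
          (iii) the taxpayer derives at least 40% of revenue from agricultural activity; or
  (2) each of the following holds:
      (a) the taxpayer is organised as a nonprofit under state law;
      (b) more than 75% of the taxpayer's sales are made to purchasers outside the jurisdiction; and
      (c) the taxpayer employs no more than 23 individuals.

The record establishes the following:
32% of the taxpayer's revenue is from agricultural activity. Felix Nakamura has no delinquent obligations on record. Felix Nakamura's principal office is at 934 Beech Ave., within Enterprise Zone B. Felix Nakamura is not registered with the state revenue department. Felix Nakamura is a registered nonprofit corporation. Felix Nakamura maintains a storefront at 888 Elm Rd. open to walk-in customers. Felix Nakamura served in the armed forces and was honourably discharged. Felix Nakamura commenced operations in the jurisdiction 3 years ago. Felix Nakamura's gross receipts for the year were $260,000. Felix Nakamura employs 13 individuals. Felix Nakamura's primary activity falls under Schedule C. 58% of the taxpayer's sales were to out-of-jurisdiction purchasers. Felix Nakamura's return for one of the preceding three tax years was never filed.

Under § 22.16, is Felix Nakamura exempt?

Yes — exempt.

(A) not (state-registered) — met.
(B) veteran — holds.
(C) has storefront — holds.
(D) receipts ≤ $300,000 — holds.
(E) no delinquency — met.
(i) = T AND T AND T AND T AND T = true.
(ii) not (in enterprise zone) — not satisfied.
So (a) is satisfied (T OR F).
(i) Schedule C activity — satisfied.
(ii) ≥ 8 yrs in jurisdiction — not satisfied.
(iii) ≥40% agricultural — not satisfied.
So (b) is satisfied (T OR F OR F).
So (1) is satisfied (T AND T).
(a) nonprofit — met.
(b) >75% out-of-jur. sales — fails.
(c) ≤ 23 employees — holds.
So (2) is not satisfied (T AND F AND T).
Overall = T OR F = true.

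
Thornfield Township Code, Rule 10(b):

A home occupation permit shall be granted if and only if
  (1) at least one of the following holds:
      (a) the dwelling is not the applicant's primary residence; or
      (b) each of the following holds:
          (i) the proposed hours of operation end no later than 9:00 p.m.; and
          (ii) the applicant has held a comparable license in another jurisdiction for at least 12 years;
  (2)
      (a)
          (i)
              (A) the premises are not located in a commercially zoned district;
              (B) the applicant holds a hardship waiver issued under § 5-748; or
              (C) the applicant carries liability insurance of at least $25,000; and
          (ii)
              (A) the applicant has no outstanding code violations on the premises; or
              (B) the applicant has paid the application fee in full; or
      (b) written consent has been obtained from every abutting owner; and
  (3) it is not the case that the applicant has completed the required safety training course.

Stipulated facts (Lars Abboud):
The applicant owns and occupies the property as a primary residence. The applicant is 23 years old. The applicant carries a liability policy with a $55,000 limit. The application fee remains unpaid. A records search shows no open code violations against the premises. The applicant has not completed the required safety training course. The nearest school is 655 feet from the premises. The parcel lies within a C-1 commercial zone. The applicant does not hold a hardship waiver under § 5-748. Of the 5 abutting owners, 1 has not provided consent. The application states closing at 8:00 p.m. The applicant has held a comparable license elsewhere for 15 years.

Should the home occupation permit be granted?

Yes — granted.

(a) not (primary residence) — fails.
(i) closes by 9 p.m. — holds.
(ii) prior license ≥ 12 yr — met.
(b) = T AND T = true.
So (1) is satisfied (F OR T).
(A) not (commercially zoned) — not satisfied.
(B) hardship waiver — not satisfied.
(C) insurance ≥ $25,000 — satisfied.
So (i) is satisfied (F OR F OR T).
(A) no code violations — holds.
(B) fee paid — not satisfied.
(ii): T OR F → true.
So (a) is satisfied (T AND T).
(b) all abutters consent — not met.
So (2) is satisfied (T OR F).
(3) not (safety training) — holds.
Overall: T AND T AND T → true.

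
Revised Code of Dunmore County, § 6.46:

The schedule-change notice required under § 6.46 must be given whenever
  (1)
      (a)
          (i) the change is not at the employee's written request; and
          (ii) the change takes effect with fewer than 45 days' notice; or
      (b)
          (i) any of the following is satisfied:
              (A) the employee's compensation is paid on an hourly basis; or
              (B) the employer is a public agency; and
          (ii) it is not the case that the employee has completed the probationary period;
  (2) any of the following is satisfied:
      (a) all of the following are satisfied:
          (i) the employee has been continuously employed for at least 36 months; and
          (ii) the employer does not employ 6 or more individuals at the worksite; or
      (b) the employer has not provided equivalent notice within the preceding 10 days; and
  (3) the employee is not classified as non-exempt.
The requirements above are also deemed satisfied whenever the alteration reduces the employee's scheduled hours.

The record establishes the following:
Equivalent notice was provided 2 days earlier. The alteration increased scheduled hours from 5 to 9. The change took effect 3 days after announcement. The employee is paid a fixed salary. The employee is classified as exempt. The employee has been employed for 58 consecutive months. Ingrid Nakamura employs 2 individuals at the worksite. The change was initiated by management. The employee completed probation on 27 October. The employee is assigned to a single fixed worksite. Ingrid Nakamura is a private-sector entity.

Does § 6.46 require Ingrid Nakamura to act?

(i) not employee-requested — met.
(ii) < 45 days' notice — holds.
So (a) is satisfied (T AND T).
(A) hourly-paid — fails.
(B) public agency — fails.
(i) = F OR F = false.
(ii) not (past probation) — fails.
(b): F AND F → false.
(1): T OR F → true.
(i) tenure ≥ 36 mo. — holds.
(ii) not (≥ 6 at site) — satisfied.
(a) = T AND T = true.
(b) no recent notice — not met.
(2): T OR F → true.
(3) not (non-exempt) — met.
Overall = T AND T AND T = true.
Exception (hours reduced) — not satisfied.
Result: main true OR exception false → true.

Yes — required.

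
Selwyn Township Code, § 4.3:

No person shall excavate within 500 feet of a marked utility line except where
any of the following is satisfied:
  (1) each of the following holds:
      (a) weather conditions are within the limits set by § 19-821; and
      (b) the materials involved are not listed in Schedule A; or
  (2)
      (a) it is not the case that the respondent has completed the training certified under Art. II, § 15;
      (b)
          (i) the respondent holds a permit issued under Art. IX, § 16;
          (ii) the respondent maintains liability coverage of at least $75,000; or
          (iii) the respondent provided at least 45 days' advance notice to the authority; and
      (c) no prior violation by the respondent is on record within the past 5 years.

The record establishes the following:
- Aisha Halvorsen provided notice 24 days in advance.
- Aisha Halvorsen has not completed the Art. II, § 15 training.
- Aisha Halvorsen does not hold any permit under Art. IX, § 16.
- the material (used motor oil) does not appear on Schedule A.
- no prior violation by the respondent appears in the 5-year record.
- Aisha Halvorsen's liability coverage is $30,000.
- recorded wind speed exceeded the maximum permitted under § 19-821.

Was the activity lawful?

No — unlawful.

(a) weather ok — not met.
(b) not (Schedule A material) — holds.
(1): F AND T → false.
(a) not (training certified) — met.
(i) holds permit — not met.
(ii) coverage ≥ $75,000 — fails.
(iii) ≥45 days' notice — not satisfied.
So (b) is not satisfied (F OR F OR F).
(c) no prior violation — holds.
(2) = T AND F AND T = false.
Overall = F OR F = false.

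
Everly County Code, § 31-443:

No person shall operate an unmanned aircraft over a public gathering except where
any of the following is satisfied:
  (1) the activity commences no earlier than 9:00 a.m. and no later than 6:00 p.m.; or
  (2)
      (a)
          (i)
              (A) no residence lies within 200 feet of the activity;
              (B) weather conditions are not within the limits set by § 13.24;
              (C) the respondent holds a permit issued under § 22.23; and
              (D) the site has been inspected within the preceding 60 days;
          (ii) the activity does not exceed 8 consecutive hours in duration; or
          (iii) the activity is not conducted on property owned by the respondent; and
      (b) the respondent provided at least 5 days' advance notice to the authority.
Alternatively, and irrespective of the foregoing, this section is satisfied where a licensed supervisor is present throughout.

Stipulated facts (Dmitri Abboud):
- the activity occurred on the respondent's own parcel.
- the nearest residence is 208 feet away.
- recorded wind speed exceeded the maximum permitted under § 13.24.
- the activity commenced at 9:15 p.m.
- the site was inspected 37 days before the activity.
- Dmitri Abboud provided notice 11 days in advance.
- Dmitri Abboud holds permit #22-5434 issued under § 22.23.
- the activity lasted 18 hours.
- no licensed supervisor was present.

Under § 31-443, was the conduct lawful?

Yes — lawful.

(1) start within hours — fails.
(A) no residence in 200 ft — holds.
(B) not (weather ok) — holds.
(C) holds permit — holds.
(D) site inspected — met.
So (i) is satisfied (T AND T AND T AND T).
(ii) ≤ 8 hrs duration — not satisfied.
(iii) not (own property) — not satisfied.
(a) = T OR F OR F = true.
(b) ≥5 days' notice — holds.
So (2) is satisfied (T AND T).
Overall = F OR T = true.
Exception (supervisor present) — not satisfied.
Result: main true OR exception false → true.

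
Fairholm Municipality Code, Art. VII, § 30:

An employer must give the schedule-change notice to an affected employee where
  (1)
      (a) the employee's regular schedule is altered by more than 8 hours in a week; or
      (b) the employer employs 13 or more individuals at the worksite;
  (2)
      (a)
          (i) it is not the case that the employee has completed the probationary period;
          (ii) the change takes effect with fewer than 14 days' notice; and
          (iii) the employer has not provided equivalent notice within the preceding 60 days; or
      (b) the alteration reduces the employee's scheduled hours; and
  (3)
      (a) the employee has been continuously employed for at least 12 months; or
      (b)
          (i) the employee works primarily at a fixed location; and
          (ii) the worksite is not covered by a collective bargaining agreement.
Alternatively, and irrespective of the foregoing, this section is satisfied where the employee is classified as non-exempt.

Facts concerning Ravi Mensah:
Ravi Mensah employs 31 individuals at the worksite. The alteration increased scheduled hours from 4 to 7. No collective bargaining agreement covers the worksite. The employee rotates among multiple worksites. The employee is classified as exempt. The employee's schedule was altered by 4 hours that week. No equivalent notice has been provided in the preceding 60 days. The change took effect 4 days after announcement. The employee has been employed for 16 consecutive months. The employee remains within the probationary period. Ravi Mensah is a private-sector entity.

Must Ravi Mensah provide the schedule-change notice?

(a) schedule shift > 8h — not met.
(b) ≥ 13 at site — met.
So (1) is satisfied (F OR T).
(i) not (past probation) — satisfied.
(ii) < 14 days' notice — satisfied.
(iii) no recent notice — met.
(a) = T AND T AND T = true.
(b) hours reduced — not met.
So (2) is satisfied (T OR F).
(a) tenure ≥ 12 mo. — holds.
(i) fixed location — not met.
(ii) no CBA — holds.
So (b) is not satisfied (F AND T).
So (3) is satisfied (T OR F).
Overall: T AND T AND T → true.
Exception (non-exempt) — not satisfied.
Result: main true OR exception false → true.

Yes — required.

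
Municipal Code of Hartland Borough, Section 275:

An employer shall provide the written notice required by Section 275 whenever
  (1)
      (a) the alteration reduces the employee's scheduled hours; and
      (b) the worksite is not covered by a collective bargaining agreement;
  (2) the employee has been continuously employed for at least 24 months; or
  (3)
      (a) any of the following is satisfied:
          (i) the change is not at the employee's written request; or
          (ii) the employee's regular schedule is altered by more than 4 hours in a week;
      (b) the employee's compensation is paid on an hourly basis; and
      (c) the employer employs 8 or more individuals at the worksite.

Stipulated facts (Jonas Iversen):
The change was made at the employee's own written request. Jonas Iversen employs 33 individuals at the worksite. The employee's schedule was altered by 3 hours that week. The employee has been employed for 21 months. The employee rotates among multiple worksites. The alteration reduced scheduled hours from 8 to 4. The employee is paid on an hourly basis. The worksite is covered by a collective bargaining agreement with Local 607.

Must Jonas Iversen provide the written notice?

No — not required.

(a) hours reduced — met.
(b) no CBA — not satisfied.
So (1) is not satisfied (T AND F).
(2) tenure ≥ 24 mo. — not met.
(i) not employee-requested — not met.
(ii) schedule shift > 4h — not satisfied.
So (a) is not satisfied (F OR F).
(b) hourly-paid — met.
(c) ≥ 8 at site — met.
(3): F AND T AND T → false.
Overall: F OR F OR F → false.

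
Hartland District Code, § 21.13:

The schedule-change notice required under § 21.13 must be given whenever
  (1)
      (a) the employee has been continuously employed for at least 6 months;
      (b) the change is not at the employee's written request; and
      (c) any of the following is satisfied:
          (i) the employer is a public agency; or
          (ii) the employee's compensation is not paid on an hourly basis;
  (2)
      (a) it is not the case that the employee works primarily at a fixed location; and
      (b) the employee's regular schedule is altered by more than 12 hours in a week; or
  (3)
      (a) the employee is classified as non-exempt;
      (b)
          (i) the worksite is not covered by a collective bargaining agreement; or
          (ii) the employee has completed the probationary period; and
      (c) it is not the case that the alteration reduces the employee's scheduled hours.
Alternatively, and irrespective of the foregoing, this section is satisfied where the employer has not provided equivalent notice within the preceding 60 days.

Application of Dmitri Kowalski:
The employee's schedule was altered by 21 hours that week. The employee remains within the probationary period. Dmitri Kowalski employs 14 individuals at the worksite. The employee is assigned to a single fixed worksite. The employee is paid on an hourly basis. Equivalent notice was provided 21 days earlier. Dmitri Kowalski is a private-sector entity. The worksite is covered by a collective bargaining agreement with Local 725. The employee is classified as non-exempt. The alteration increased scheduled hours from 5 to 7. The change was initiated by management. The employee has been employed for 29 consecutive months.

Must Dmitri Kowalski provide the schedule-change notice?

(a) tenure ≥ 6 mo. — holds.
(b) not employee-requested — met.
(i) public agency — not satisfied.
(ii) not (hourly-paid) — not satisfied.
So (c) is not satisfied (F OR F).
(1) = T AND T AND F = false.
(a) not (fixed location) — fails.
(b) schedule shift > 12h — met.
So (2) is not satisfied (F AND T).
(a) non-exempt — satisfied.
(i) no CBA — fails.
(ii) past probation — not met.
So (b) is not satisfied (F OR F).
(c) not (hours reduced) — met.
(3): T AND F AND T → false.
Overall = F OR F OR F = false.
Exception (no recent notice) — not satisfied.
Result: main false OR exception false → false.

No — not required.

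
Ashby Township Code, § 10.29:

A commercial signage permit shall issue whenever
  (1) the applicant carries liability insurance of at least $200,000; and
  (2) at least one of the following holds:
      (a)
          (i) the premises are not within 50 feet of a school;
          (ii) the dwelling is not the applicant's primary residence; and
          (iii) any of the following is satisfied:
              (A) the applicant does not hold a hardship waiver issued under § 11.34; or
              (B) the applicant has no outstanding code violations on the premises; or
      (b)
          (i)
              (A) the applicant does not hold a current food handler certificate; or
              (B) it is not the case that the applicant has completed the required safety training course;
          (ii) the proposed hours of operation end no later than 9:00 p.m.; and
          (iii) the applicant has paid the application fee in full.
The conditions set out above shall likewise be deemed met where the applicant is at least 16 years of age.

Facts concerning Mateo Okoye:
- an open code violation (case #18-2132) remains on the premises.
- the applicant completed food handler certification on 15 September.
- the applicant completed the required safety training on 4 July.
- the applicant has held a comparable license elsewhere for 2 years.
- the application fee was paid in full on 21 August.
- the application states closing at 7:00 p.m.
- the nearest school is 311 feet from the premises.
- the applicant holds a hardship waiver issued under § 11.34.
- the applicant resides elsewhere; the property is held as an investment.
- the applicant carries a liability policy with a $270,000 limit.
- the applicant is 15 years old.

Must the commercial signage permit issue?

No — denied.

(1) insurance ≥ $200,000 — met.
(i) ≥50 ft from school — satisfied.
(ii) not (primary residence) — met.
(A) not (hardship waiver) — fails.
(B) no code violations — not met.
So (iii) is not satisfied (F OR F).
So (a) is not satisfied (T AND T AND F).
(A) not (food handler cert.) — not satisfied.
(B) not (safety training) — fails.
(i): F OR F → false.
(ii) closes by 9 p.m. — satisfied.
(iii) fee paid — met.
(b): F AND T AND T → false.
(2): F OR F → false.
Overall: T AND F → false.
Exception (age ≥ 16) — not satisfied.
Result: main false OR exception false → false.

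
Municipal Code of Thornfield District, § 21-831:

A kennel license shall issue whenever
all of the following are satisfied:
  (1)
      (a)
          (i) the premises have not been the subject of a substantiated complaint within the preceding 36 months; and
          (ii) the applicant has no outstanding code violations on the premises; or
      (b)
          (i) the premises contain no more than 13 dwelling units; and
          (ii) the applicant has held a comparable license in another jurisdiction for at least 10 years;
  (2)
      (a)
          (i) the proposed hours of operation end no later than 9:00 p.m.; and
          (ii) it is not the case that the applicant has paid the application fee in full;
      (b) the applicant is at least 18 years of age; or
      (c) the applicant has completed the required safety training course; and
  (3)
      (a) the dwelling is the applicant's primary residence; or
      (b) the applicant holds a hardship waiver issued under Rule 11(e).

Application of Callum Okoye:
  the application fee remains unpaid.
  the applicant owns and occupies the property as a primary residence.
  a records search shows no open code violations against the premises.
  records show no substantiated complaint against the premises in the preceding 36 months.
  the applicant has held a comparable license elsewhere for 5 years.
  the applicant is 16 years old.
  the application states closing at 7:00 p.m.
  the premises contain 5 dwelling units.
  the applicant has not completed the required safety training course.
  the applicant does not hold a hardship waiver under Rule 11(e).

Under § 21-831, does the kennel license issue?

Yes — granted.

(i) no complaint in 36 mo. — holds.
(ii) no code violations — holds.
So (a) is satisfied (T AND T).
(i) ≤ 13 units — met.
(ii) prior license ≥ 10 yr — not satisfied.
(b): T AND F → false.
(1): T OR F → true.
(i) closes by 9 p.m. — met.
(ii) not (fee paid) — met.
(a) = T AND T = true.
(b) age ≥ 18 — not met.
(c) safety training — not satisfied.
So (2) is satisfied (T OR F OR F).
(a) primary residence — holds.
(b) hardship waiver — not met.
(3) = T OR F = true.
Overall = T AND T AND T = true.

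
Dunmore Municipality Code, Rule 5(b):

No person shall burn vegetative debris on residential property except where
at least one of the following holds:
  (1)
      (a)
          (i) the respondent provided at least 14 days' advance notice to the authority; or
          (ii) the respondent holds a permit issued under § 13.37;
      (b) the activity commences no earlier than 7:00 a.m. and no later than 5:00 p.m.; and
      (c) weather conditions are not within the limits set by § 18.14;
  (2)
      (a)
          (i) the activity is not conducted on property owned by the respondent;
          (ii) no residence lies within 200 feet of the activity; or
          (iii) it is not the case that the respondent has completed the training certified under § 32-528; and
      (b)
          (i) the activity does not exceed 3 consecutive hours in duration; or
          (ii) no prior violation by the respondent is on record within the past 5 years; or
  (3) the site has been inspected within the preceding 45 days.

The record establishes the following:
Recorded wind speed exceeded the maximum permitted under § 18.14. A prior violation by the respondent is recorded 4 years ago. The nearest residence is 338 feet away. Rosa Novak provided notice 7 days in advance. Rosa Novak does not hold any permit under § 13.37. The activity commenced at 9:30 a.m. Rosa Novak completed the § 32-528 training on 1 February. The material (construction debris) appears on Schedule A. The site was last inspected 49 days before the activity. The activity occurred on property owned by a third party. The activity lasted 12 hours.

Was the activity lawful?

No — unlawful.

(i) ≥14 days' notice — not met.
(ii) holds permit — not met.
(a): F OR F → false.
(b) start within hours — satisfied.
(c) not (weather ok) — satisfied.
(1): F AND T AND T → false.
(i) not (own property) — satisfied.
(ii) no residence in 200 ft — satisfied.
(iii) not (training certified) — not met.
So (a) is satisfied (T OR T OR F).
(i) ≤ 3 hrs duration — not met.
(ii) no prior violation — not met.
(b) = F OR F = false.
(2) = T AND F = false.
(3) site inspected — not satisfied.
So Overall is not satisfied (F OR F OR F).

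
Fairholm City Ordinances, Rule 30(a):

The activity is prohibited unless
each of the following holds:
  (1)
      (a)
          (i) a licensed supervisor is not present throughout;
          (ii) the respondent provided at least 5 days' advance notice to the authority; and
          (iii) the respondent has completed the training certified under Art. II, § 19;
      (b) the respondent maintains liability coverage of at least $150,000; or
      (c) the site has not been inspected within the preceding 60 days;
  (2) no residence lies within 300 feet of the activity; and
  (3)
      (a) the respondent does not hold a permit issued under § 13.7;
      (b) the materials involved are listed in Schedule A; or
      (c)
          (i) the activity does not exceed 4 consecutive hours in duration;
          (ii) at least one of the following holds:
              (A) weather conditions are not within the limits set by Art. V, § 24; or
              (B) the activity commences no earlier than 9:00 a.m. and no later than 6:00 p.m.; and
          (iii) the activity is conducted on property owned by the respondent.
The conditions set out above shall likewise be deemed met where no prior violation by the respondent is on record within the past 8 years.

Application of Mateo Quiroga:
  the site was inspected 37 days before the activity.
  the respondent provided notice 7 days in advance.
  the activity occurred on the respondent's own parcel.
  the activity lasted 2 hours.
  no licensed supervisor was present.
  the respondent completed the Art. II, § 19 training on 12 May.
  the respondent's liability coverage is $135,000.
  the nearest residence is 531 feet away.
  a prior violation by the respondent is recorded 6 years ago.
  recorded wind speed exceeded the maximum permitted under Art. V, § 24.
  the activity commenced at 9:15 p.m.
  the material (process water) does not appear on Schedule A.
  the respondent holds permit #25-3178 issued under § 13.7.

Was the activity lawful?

Yes — lawful.

(i) not (supervisor present) — satisfied.
(ii) ≥5 days' notice — holds.
(iii) training certified — satisfied.
(a) = T AND T AND T = true.
(b) coverage ≥ $150,000 — not satisfied.
(c) not (site inspected) — not satisfied.
(1) = T OR F OR F = true.
(2) no residence in 300 ft — met.
(a) not (holds permit) — not satisfied.
(b) Schedule A material — not satisfied.
(i) ≤ 4 hrs duration — met.
(A) not (weather ok) — satisfied.
(B) start within hours — not met.
So (ii) is satisfied (T OR F).
(iii) own property — met.
So (c) is satisfied (T AND T AND T).
(3) = F OR F OR T = true.
So Overall is satisfied (T AND T AND T).
Exception (no prior violation) — not satisfied.
Result: main true OR exception false → true.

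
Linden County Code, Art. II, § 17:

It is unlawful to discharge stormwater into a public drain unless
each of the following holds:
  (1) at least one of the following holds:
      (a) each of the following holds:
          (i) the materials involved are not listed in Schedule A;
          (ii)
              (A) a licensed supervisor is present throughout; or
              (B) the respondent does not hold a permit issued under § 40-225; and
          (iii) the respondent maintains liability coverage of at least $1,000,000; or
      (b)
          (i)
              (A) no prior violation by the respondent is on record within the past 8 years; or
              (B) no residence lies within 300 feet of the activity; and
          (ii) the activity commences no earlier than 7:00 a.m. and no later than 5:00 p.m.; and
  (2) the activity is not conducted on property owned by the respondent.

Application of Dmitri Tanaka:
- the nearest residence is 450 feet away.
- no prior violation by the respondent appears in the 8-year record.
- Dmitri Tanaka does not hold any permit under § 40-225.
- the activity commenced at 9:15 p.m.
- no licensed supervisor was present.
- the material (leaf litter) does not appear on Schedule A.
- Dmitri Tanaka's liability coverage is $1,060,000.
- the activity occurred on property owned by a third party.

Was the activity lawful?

(i) not (Schedule A material) — satisfied.
(A) supervisor present — not met.
(B) not (holds permit) — satisfied.
(ii): F OR T → true.
(iii) coverage ≥ $1,000,000 — met.
(a): T AND T AND T → true.
(A) no prior violation — satisfied.
(B) no residence in 300 ft — holds.
(i): T OR T → true.
(ii) start within hours — not met.
So (b) is not satisfied (T AND F).
(1) = T OR F = true.
(2) not (own property) — holds.
Overall = T AND T = true.

Yes — lawful.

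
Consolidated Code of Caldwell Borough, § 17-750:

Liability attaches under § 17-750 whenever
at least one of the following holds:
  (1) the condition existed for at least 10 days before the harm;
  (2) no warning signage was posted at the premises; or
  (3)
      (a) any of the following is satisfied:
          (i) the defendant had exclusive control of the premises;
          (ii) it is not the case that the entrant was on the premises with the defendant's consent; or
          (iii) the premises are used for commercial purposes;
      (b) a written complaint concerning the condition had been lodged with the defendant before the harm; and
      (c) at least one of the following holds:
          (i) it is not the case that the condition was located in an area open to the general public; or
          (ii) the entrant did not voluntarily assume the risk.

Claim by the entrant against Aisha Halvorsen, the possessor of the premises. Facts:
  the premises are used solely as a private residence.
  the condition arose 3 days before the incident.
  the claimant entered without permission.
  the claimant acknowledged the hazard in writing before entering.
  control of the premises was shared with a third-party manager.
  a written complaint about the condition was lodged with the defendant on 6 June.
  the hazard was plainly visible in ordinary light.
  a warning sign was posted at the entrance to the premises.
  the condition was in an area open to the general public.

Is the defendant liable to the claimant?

(1) condition ≥10 days old — fails.
(2) no signage posted — not met.
(i) exclusive control — not met.
(ii) not (consent to enter) — holds.
(iii) commercial use — not satisfied.
So (a) is satisfied (F OR T OR F).
(b) complaint lodged — met.
(i) not (public area) — fails.
(ii) no assumed risk — fails.
So (c) is not satisfied (F OR F).
(3): T AND T AND F → false.
Overall: F OR F OR F → false.

No — not liable.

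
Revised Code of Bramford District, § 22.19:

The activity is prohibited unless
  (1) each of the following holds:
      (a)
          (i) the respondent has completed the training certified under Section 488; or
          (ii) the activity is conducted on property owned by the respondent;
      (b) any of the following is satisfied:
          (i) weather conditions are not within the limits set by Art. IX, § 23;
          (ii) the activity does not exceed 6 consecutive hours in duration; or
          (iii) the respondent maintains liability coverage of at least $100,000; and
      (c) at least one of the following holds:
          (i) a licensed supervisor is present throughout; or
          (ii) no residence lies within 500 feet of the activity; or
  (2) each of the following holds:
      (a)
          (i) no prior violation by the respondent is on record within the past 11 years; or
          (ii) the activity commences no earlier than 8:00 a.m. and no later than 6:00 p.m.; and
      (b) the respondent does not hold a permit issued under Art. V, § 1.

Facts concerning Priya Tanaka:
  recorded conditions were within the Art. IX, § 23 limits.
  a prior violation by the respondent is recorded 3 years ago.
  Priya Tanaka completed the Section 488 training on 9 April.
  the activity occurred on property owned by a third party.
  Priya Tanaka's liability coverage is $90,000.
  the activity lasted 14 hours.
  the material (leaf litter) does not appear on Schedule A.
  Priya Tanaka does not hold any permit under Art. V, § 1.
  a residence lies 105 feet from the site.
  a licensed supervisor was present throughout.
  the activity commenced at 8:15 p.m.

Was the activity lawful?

(i) training certified — holds.
(ii) own property — fails.
(a): T OR F → true.
(i) not (weather ok) — fails.
(ii) ≤ 6 hrs duration — not satisfied.
(iii) coverage ≥ $100,000 — not met.
(b) = F OR F OR F = false.
(i) supervisor present — satisfied.
(ii) no residence in 500 ft — fails.
(c): T OR F → true.
So (1) is not satisfied (T AND F AND T).
(i) no prior violation — fails.
(ii) start within hours — not satisfied.
So (a) is not satisfied (F OR F).
(b) not (holds permit) — holds.
So (2) is not satisfied (F AND T).
Overall: F OR F → false.

No — unlawful.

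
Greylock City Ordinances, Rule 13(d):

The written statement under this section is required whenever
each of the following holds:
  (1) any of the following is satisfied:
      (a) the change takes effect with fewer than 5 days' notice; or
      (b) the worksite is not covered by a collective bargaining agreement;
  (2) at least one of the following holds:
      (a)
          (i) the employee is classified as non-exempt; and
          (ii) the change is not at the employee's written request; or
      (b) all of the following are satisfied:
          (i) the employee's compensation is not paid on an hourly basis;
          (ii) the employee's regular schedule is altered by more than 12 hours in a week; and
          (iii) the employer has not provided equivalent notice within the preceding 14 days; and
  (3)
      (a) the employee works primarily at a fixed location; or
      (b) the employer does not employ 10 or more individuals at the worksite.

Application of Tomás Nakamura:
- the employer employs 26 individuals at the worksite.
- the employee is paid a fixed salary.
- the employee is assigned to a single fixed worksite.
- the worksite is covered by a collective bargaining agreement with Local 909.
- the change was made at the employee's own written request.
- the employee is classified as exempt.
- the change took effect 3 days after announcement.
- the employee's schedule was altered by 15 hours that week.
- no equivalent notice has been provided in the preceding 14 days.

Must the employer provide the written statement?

Yes — required.

(a) < 5 days' notice — satisfied.
(b) no CBA — fails.
(1) = T OR F = true.
(i) non-exempt — fails.
(ii) not employee-requested — not met.
(a) = F AND F = false.
(i) not (hourly-paid) — holds.
(ii) schedule shift > 12h — met.
(iii) no recent notice — holds.
(b): T AND T AND T → true.
(2): F OR T → true.
(a) fixed location — satisfied.
(b) not (≥ 10 at site) — fails.
So (3) is satisfied (T OR F).
So Overall is satisfied (T AND T AND T).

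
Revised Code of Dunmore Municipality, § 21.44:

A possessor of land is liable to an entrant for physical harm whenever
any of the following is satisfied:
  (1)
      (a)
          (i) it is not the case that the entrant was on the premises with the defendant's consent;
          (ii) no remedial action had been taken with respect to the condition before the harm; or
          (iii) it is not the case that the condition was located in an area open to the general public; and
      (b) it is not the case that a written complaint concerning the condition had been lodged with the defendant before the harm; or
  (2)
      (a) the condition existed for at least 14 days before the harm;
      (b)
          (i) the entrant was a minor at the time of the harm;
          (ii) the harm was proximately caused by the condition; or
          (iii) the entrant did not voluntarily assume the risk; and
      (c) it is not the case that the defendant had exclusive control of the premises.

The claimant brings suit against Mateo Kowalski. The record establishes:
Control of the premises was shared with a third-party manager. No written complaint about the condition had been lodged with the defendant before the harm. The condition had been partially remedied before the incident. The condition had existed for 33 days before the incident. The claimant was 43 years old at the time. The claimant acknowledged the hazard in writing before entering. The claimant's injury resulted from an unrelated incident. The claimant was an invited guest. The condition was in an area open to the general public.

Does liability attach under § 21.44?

(i) not (consent to enter) — not met.
(ii) no remedial action — not met.
(iii) not (public area) — not met.
So (a) is not satisfied (F OR F OR F).
(b) not (complaint lodged) — met.
So (1) is not satisfied (F AND T).
(a) condition ≥14 days old — met.
(i) entrant a minor — not satisfied.
(ii) proximate cause — fails.
(iii) no assumed risk — fails.
(b) = F OR F OR F = false.
(c) not (exclusive control) — satisfied.
(2) = T AND F AND T = false.
Overall = F OR F = false.

No — not liable.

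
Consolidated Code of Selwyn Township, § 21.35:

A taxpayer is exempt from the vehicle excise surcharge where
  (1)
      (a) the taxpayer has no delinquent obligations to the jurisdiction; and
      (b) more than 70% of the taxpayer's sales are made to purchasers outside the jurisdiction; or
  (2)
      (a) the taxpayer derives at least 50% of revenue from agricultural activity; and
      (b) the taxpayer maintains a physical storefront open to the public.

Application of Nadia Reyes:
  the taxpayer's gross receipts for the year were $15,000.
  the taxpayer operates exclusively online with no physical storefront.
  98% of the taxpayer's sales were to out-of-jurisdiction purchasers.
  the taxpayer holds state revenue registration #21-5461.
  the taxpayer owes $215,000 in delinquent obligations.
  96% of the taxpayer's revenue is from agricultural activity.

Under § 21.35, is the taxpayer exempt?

No — not exempt.

(a) no delinquency — not met.
(b) >70% out-of-jur. sales — met.
So (1) is not satisfied (F AND T).
(a) ≥50% agricultural — satisfied.
(b) has storefront — not met.
So (2) is not satisfied (T AND F).
So Overall is not satisfied (F OR F).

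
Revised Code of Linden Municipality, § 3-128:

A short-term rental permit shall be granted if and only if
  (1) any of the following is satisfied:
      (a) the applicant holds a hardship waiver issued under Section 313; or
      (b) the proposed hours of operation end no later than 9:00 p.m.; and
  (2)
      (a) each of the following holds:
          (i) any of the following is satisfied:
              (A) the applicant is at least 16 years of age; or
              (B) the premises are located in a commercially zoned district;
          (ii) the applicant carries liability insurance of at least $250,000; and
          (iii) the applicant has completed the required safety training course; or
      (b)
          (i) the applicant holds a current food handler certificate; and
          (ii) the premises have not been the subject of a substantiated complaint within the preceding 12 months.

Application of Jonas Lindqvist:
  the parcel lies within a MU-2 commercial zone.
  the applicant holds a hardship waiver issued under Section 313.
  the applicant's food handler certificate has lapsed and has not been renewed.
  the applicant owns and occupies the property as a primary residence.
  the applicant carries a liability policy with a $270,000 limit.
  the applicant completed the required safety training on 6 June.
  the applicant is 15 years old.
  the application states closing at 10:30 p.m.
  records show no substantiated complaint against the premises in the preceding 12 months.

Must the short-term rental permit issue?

Yes — granted.

(a) hardship waiver — satisfied.
(b) closes by 9 p.m. — fails.
(1): T OR F → true.
(A) age ≥ 16 — not satisfied.
(B) commercially zoned — holds.
So (i) is satisfied (F OR T).
(ii) insurance ≥ $250,000 — holds.
(iii) safety training — met.
(a): T AND T AND T → true.
(i) food handler cert. — fails.
(ii) no complaint in 12 mo. — met.
(b) = F AND T = false.
So (2) is satisfied (T OR F).
Overall = T AND T = true.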